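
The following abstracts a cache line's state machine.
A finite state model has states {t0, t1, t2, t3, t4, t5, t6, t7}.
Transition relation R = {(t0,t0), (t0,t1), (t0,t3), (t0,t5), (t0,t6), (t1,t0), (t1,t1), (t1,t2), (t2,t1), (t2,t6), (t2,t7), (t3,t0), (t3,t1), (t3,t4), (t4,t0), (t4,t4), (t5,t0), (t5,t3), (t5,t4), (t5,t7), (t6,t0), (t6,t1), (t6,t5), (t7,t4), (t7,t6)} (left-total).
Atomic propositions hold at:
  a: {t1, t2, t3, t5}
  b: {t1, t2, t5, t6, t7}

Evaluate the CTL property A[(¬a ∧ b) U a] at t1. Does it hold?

Sat(¬a) = {t0, t4, t6, t7}
Sat(¬a ∧ b) = {t6, t7}
A[(¬a ∧ b) U a]: least fixpoint, start Z0 = Sat(a) = {t1, t2, t3, t5}, add states in Sat(¬a ∧ b) with every successor in Z. Already a fixed point.
Sat(A[(¬a ∧ b) U a]) = {t1, t2, t3, t5}
t1 ∈ Sat(A[(¬a ∧ b) U a]) = {t1, t2, t3, t5}, so the formula holds at t1.

Yes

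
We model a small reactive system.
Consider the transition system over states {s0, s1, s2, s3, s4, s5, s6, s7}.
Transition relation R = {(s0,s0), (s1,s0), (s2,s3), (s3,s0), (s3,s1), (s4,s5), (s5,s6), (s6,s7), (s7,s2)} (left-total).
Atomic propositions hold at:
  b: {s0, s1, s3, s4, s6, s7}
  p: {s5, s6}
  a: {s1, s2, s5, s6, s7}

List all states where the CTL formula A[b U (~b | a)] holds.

Sat(~b) = {s2, s5}
Sat(~b | a) = {s1, s2, s5, s6, s7}
A[b U (~b | a)]: least fixpoint, start Z0 = Sat((~b | a)) = {s1, s2, s5, s6, s7}, add states in Sat(b) with every successor in Z. Z1 = {s1, s2, s4, s5, s6, s7}; fixed.
Sat(A[b U (~b | a)]) = {s1, s2, s4, s5, s6, s7}

{s1, s2, s4, s5, s6, s7}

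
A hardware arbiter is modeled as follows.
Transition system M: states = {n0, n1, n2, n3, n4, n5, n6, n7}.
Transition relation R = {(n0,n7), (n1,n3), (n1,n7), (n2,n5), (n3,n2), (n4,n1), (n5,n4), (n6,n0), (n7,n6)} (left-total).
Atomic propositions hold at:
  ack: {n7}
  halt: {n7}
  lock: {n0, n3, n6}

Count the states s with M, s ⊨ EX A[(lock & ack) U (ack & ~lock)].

Sat(lock & ack) = ∅
Sat(~lock) = {n1, n2, n4, n5, n7}
Sat(ack & ~lock) = {n7}
A[(lock & ack) U (ack & ~lock)]: least fixpoint, start Z0 = Sat((ack & ~lock)) = {n7}, add states in Sat(lock & ack) with every successor in Z. Already a fixed point.
Sat(A[(lock & ack) U (ack & ~lock)]) = {n7}
Sat(EX A[(lock & ack) U (ack & ~lock)]) = {s : some successor in {n7}} = {n0, n1}
|Sat(EX A[(lock & ack) U (ack & ~lock)])| = |{n0, n1}| = 2.

2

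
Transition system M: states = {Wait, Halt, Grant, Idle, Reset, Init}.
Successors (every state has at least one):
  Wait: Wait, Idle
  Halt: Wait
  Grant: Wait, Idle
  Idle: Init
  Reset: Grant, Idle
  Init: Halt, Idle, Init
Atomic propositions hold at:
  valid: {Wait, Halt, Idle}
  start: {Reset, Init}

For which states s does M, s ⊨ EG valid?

EG valid: greatest fixpoint, start Z0 = {Wait, Halt, Idle}, keep only states in Sat with some successor in Z. Z1 = {Wait, Halt}; fixed.
Sat(EG valid) = {Wait, Halt}

{Wait, Halt}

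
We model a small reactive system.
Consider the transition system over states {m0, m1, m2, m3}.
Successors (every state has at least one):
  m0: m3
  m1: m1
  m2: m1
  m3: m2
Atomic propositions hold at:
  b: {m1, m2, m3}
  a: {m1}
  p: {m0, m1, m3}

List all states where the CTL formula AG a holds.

{m1}

AG a: greatest fixpoint, start Z0 = {m1}, keep only states in Sat with every successor in Z. Already a fixed point.
Sat(AG a) = {m1}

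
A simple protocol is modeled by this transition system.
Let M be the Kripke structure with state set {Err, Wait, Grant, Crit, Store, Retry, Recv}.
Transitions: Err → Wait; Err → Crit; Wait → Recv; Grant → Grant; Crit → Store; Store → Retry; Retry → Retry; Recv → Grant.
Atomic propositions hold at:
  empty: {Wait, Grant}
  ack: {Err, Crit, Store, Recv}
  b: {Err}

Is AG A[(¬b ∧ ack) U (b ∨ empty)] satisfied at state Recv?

Sat(¬b) = {Wait, Grant, Crit, Store, Retry, Recv}
Sat(¬b ∧ ack) = {Crit, Store, Recv}
Sat(b ∨ empty) = {Err, Wait, Grant}
A[(¬b ∧ ack) U (b ∨ empty)]: least fixpoint, start Z0 = Sat((b ∨ empty)) = {Err, Wait, Grant}, add states in Sat(¬b ∧ ack) with every successor in Z. Z1 = {Err, Wait, Grant, Recv}; fixed.
Sat(A[(¬b ∧ ack) U (b ∨ empty)]) = {Err, Wait, Grant, Recv}
AG A[(¬b ∧ ack) U (b ∨ empty)]: greatest fixpoint, start Z0 = {Err, Wait, Grant, Recv}, keep only states in Sat with every successor in Z. Z1 = {Wait, Grant, Recv}; fixed.
Sat(AG A[(¬b ∧ ack) U (b ∨ empty)]) = {Wait, Grant, Recv}
Recv ∈ Sat(AG A[(¬b ∧ ack) U (b ∨ empty)]) = {Wait, Grant, Recv}, so the formula holds at Recv.

Yes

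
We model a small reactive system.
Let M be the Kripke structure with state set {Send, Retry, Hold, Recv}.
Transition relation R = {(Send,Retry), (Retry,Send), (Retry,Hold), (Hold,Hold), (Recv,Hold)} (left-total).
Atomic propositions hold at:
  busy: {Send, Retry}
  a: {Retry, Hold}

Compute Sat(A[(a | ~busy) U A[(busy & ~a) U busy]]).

Sat(~busy) = {Hold, Recv}
Sat(a | ~busy) = {Retry, Hold, Recv}
Sat(~a) = {Send, Recv}
Sat(busy & ~a) = {Send}
A[(busy & ~a) U busy]: least fixpoint, start Z0 = Sat(busy) = {Send, Retry}, add states in Sat(busy & ~a) with every successor in Z. Already a fixed point.
Sat(A[(busy & ~a) U busy]) = {Send, Retry}
A[(a | ~busy) U A[(busy & ~a) U busy]]: least fixpoint, start Z0 = Sat(A[(busy & ~a) U busy]) = {Send, Retry}, add states in Sat(a | ~busy) with every successor in Z. Already a fixed point.
Sat(A[(a | ~busy) U A[(busy & ~a) U busy]]) = {Send, Retry}

{Send, Retry}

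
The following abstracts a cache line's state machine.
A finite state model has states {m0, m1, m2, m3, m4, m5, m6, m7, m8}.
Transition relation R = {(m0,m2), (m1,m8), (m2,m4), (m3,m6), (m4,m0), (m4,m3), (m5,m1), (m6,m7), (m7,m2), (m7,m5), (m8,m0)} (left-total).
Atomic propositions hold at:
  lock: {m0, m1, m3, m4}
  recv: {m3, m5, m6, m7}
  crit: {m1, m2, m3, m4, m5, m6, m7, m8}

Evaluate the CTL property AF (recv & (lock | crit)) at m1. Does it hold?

Sat(lock | crit) = {m0, m1, m2, m3, m4, m5, m6, m7, m8}
Sat(recv & (lock | crit)) = {m3, m5, m6, m7}
AF (recv & (lock | crit)): least fixpoint, start Z0 = {m3, m5, m6, m7}, add states with every successor in Z. Already a fixed point.
Sat(AF (recv & (lock | crit))) = {m3, m5, m6, m7}
m1 ∉ Sat(AF (recv & (lock | crit))) = {m3, m5, m6, m7}, so the formula does not hold at m1.

No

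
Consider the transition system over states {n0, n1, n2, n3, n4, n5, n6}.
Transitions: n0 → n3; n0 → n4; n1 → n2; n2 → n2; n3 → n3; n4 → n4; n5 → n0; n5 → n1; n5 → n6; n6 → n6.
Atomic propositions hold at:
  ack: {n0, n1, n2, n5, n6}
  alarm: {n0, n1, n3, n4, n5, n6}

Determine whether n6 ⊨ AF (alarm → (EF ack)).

EF ack: least fixpoint, start Z0 = {n0, n1, n2, n5, n6}, add states with some successor in Z. Already a fixed point.
Sat(EF ack) = {n0, n1, n2, n5, n6}
Sat(alarm → (EF ack)) = {n0, n1, n2, n5, n6}
AF (alarm → (EF ack)): least fixpoint, start Z0 = {n0, n1, n2, n5, n6}, add states with every successor in Z. Already a fixed point.
Sat(AF (alarm → (EF ack))) = {n0, n1, n2, n5, n6}
n6 ∈ Sat(AF (alarm → (EF ack))) = {n0, n1, n2, n5, n6}, so the formula holds at n6.

Yes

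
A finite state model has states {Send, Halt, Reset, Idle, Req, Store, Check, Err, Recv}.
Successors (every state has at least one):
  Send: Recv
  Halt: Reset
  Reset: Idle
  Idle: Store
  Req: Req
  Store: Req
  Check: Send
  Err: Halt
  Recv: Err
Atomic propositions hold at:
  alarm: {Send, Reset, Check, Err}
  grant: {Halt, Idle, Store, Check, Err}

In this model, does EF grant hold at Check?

Yes

EF grant: least fixpoint, start Z0 = {Halt, Idle, Store, Check, Err}, add states with some successor in Z. Z1 = {Halt, Reset, Idle, Store, Check, Err, Recv}; Z2 = {Send, Halt, Reset, Idle, Store, Check, Err, Recv}; fixed.
Sat(EF grant) = {Send, Halt, Reset, Idle, Store, Check, Err, Recv}
Check ∈ Sat(EF grant) = {Send, Halt, Reset, Idle, Store, Check, Err, Recv}, so the formula holds at Check.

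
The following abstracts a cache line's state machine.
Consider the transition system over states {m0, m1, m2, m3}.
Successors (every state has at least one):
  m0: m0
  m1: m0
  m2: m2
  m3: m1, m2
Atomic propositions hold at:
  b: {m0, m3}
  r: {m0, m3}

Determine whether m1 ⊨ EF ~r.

Yes

Sat(~r) = {m1, m2}
EF ~r: least fixpoint, start Z0 = {m1, m2}, add states with some successor in Z. Z1 = {m1, m2, m3}; fixed.
Sat(EF ~r) = {m1, m2, m3}
m1 ∈ Sat(EF ~r) = {m1, m2, m3}, so the formula holds at m1.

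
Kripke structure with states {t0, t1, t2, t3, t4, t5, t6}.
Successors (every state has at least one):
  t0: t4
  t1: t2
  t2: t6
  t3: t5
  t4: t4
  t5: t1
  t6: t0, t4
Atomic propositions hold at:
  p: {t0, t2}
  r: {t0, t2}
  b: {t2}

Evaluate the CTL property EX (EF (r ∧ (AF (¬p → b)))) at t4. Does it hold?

No

Sat(¬p) = {t1, t3, t4, t5, t6}
Sat(¬p → b) = {t0, t2}
AF (¬p → b): least fixpoint, start Z0 = {t0, t2}, add states with every successor in Z. Z1 = {t0, t1, t2}; Z2 = {t0, t1, t2, t5}; Z3 = {t0, t1, t2, t3, t5}; fixed.
Sat(AF (¬p → b)) = {t0, t1, t2, t3, t5}
Sat(r ∧ (AF (¬p → b))) = {t0, t2}
EF (r ∧ (AF (¬p → b))): least fixpoint, start Z0 = {t0, t2}, add states with some successor in Z. Z1 = {t0, t1, t2, t6}; Z2 = {t0, t1, t2, t5, t6}; Z3 = {t0, t1, t2, t3, t5, t6}; fixed.
Sat(EF (r ∧ (AF (¬p → b)))) = {t0, t1, t2, t3, t5, t6}
Sat(EX (EF (r ∧ (AF (¬p → b))))) = {s : some successor in {t0, t1, t2, t3, t5, t6}} = {t1, t2, t3, t5, t6}
t4 ∉ Sat(EX (EF (r ∧ (AF (¬p → b))))) = {t1, t2, t3, t5, t6}, so the formula does not hold at t4.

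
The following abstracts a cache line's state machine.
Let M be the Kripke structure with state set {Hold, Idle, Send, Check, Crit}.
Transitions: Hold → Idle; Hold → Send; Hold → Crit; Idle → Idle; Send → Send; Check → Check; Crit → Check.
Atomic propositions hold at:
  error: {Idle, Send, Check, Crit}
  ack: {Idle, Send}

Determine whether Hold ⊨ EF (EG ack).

Yes

EG ack: greatest fixpoint, start Z0 = {Idle, Send}, keep only states in Sat with some successor in Z. Already a fixed point.
Sat(EG ack) = {Idle, Send}
EF (EG ack): least fixpoint, start Z0 = {Idle, Send}, add states with some successor in Z. Z1 = {Hold, Idle, Send}; fixed.
Sat(EF (EG ack)) = {Hold, Idle, Send}
Hold ∈ Sat(EF (EG ack)) = {Hold, Idle, Send}, so the formula holds at Hold.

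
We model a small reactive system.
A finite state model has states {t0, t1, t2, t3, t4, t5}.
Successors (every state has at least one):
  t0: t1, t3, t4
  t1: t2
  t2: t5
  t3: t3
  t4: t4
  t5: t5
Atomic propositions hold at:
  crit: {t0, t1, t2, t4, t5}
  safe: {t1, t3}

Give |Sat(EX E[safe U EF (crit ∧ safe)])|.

Sat(crit ∧ safe) = {t1}
EF (crit ∧ safe): least fixpoint, start Z0 = {t1}, add states with some successor in Z. Z1 = {t0, t1}; fixed.
Sat(EF (crit ∧ safe)) = {t0, t1}
E[safe U EF (crit ∧ safe)]: least fixpoint, start Z0 = Sat(EF (crit ∧ safe)) = {t0, t1}, add states in Sat(safe) with some successor in Z. Already a fixed point.
Sat(E[safe U EF (crit ∧ safe)]) = {t0, t1}
Sat(EX E[safe U EF (crit ∧ safe)]) = {s : some successor in {t0, t1}} = {t0}
|Sat(EX E[safe U EF (crit ∧ safe)])| = |{t0}| = 1.

1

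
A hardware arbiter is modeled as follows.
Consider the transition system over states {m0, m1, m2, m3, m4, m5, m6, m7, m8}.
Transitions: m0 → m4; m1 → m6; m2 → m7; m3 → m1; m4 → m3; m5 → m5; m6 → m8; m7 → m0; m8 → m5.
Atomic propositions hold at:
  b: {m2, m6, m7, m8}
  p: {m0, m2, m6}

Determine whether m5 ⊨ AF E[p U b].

No

E[p U b]: least fixpoint, start Z0 = Sat(b) = {m2, m6, m7, m8}, add states in Sat(p) with some successor in Z. Already a fixed point.
Sat(E[p U b]) = {m2, m6, m7, m8}
AF E[p U b]: least fixpoint, start Z0 = {m2, m6, m7, m8}, add states with every successor in Z. Z1 = {m1, m2, m6, m7, m8}; Z2 = {m1, m2, m3, m6, m7, m8}; Z3 = {m1, m2, m3, m4, m6, m7, m8}; Z4 = {m0, m1, m2, m3, m4, m6, m7, m8}; fixed.
Sat(AF E[p U b]) = {m0, m1, m2, m3, m4, m6, m7, m8}
m5 ∉ Sat(AF E[p U b]) = {m0, m1, m2, m3, m4, m6, m7, m8}, so the formula does not hold at m5.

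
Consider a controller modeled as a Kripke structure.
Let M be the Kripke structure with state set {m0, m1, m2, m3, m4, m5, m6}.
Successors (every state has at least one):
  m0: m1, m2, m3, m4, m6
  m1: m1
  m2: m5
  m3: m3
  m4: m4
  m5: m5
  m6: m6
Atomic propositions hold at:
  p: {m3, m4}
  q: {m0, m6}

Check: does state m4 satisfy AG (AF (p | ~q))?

Yes

Sat(~q) = {m1, m2, m3, m4, m5}
Sat(p | ~q) = {m1, m2, m3, m4, m5}
AF (p | ~q): least fixpoint, start Z0 = {m1, m2, m3, m4, m5}, add states with every successor in Z. Already a fixed point.
Sat(AF (p | ~q)) = {m1, m2, m3, m4, m5}
AG (AF (p | ~q)): greatest fixpoint, start Z0 = {m1, m2, m3, m4, m5}, keep only states in Sat with every successor in Z. Already a fixed point.
Sat(AG (AF (p | ~q))) = {m1, m2, m3, m4, m5}
m4 ∈ Sat(AG (AF (p | ~q))) = {m1, m2, m3, m4, m5}, so the formula holds at m4.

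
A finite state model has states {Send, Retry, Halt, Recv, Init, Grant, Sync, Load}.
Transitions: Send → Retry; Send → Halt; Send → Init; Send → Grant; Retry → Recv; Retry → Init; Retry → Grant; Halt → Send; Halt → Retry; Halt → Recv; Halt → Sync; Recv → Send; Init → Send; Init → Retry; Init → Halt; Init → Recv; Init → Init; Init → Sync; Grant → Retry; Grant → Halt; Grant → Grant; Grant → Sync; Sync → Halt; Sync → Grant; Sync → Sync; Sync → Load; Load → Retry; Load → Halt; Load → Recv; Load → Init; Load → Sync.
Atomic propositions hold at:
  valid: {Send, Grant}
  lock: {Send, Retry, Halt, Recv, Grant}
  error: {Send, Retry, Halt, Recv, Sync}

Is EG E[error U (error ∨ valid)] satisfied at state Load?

Sat(error ∨ valid) = {Send, Retry, Halt, Recv, Grant, Sync}
E[error U (error ∨ valid)]: least fixpoint, start Z0 = Sat((error ∨ valid)) = {Send, Retry, Halt, Recv, Grant, Sync}, add states in Sat(error) with some successor in Z. Already a fixed point.
Sat(E[error U (error ∨ valid)]) = {Send, Retry, Halt, Recv, Grant, Sync}
EG E[error U (error ∨ valid)]: greatest fixpoint, start Z0 = {Send, Retry, Halt, Recv, Grant, Sync}, keep only states in Sat with some successor in Z. Already a fixed point.
Sat(EG E[error U (error ∨ valid)]) = {Send, Retry, Halt, Recv, Grant, Sync}
Load ∉ Sat(EG E[error U (error ∨ valid)]) = {Send, Retry, Halt, Recv, Grant, Sync}, so the formula does not hold at Load.

No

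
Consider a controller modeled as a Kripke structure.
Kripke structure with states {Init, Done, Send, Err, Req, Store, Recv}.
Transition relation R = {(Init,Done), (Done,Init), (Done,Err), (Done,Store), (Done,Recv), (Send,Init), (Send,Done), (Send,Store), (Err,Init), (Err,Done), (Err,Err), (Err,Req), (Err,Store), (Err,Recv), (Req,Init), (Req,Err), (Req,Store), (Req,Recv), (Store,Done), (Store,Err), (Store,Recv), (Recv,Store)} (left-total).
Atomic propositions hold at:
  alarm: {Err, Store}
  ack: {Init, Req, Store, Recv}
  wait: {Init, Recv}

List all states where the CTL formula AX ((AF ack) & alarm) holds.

{Recv}

AF ack: least fixpoint, start Z0 = {Init, Req, Store, Recv}, add states with every successor in Z. Already a fixed point.
Sat(AF ack) = {Init, Req, Store, Recv}
Sat((AF ack) & alarm) = {Store}
Sat(AX ((AF ack) & alarm)) = {s : every successor in {Store}} = {Recv}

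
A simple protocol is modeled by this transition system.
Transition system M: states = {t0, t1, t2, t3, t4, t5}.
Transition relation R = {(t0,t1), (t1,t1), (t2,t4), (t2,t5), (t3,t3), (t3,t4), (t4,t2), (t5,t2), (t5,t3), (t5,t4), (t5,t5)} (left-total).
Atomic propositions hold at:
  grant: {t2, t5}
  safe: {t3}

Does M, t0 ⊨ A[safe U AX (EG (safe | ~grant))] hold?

Sat(~grant) = {t0, t1, t3, t4}
Sat(safe | ~grant) = {t0, t1, t3, t4}
EG (safe | ~grant): greatest fixpoint, start Z0 = {t0, t1, t3, t4}, keep only states in Sat with some successor in Z. Z1 = {t0, t1, t3}; fixed.
Sat(EG (safe | ~grant)) = {t0, t1, t3}
Sat(AX (EG (safe | ~grant))) = {s : every successor in {t0, t1, t3}} = {t0, t1}
A[safe U AX (EG (safe | ~grant))]: least fixpoint, start Z0 = Sat(AX (EG (safe | ~grant))) = {t0, t1}, add states in Sat(safe) with every successor in Z. Already a fixed point.
Sat(A[safe U AX (EG (safe | ~grant))]) = {t0, t1}
t0 ∈ Sat(A[safe U AX (EG (safe | ~grant))]) = {t0, t1}, so the formula holds at t0.

Yes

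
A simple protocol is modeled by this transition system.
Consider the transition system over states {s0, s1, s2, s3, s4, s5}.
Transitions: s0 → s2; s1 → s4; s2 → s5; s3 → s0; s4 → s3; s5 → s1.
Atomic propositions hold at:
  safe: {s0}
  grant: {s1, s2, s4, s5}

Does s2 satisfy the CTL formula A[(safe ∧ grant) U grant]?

Sat(safe ∧ grant) = ∅
A[(safe ∧ grant) U grant]: least fixpoint, start Z0 = Sat(grant) = {s1, s2, s4, s5}, add states in Sat(safe ∧ grant) with every successor in Z. Already a fixed point.
Sat(A[(safe ∧ grant) U grant]) = {s1, s2, s4, s5}
s2 ∈ Sat(A[(safe ∧ grant) U grant]) = {s1, s2, s4, s5}, so the formula holds at s2.

Yes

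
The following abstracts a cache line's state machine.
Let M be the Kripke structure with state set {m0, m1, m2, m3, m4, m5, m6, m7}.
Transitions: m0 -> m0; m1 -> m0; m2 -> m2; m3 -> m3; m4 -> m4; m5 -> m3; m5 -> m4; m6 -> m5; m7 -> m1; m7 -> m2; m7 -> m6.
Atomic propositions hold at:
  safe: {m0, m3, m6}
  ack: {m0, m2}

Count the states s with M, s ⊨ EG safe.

EG safe: greatest fixpoint, start Z0 = {m0, m3, m6}, keep only states in Sat with some successor in Z. Z1 = {m0, m3}; fixed.
Sat(EG safe) = {m0, m3}
|Sat(EG safe)| = |{m0, m3}| = 2.

2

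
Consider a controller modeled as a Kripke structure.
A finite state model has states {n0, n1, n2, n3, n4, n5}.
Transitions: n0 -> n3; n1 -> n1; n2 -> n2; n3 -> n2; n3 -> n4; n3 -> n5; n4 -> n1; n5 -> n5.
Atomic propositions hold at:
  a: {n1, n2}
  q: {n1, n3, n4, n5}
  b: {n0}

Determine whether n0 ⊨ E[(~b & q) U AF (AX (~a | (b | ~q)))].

Yes

Sat(~b) = {n1, n2, n3, n4, n5}
Sat(~b & q) = {n1, n3, n4, n5}
Sat(~a) = {n0, n3, n4, n5}
Sat(~q) = {n0, n2}
Sat(b | ~q) = {n0, n2}
Sat(~a | (b | ~q)) = {n0, n2, n3, n4, n5}
Sat(AX (~a | (b | ~q))) = {s : every successor in {n0, n2, n3, n4, n5}} = {n0, n2, n3, n5}
AF (AX (~a | (b | ~q))): least fixpoint, start Z0 = {n0, n2, n3, n5}, add states with every successor in Z. Already a fixed point.
Sat(AF (AX (~a | (b | ~q)))) = {n0, n2, n3, n5}
E[(~b & q) U AF (AX (~a | (b | ~q)))]: least fixpoint, start Z0 = Sat(AF (AX (~a | (b | ~q)))) = {n0, n2, n3, n5}, add states in Sat(~b & q) with some successor in Z. Already a fixed point.
Sat(E[(~b & q) U AF (AX (~a | (b | ~q)))]) = {n0, n2, n3, n5}
n0 ∈ Sat(E[(~b & q) U AF (AX (~a | (b | ~q)))]) = {n0, n2, n3, n5}, so the formula holds at n0.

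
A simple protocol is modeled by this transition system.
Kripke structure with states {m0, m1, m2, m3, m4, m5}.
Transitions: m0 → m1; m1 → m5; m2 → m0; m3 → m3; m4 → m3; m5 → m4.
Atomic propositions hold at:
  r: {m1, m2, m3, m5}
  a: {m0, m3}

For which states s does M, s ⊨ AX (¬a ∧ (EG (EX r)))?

Sat(¬a) = {m1, m2, m4, m5}
Sat(EX r) = {s : some successor in {m1, m2, m3, m5}} = {m0, m1, m3, m4}
EG (EX r): greatest fixpoint, start Z0 = {m0, m1, m3, m4}, keep only states in Sat with some successor in Z. Z1 = {m0, m3, m4}; Z2 = {m3, m4}; fixed.
Sat(EG (EX r)) = {m3, m4}
Sat(¬a ∧ (EG (EX r))) = {m4}
Sat(AX (¬a ∧ (EG (EX r)))) = {s : every successor in {m4}} = {m5}

{m5}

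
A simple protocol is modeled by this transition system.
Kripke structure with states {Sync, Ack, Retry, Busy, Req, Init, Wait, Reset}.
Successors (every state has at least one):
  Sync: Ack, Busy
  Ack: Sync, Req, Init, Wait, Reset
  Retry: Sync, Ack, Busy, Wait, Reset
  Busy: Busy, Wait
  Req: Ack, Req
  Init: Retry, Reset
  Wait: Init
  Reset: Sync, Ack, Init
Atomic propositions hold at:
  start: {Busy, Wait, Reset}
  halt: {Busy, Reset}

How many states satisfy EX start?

5

Sat(EX start) = {s : some successor in {Busy, Wait, Reset}} = {Sync, Ack, Retry, Busy, Init}
|Sat(EX start)| = |{Sync, Ack, Retry, Busy, Init}| = 5.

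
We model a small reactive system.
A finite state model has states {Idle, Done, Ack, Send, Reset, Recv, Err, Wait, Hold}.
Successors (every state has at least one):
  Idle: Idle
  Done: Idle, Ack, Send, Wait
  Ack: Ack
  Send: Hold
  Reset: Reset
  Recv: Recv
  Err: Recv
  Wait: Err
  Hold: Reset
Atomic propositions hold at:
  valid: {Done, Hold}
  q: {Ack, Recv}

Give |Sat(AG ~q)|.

4

Sat(~q) = {Idle, Done, Send, Reset, Err, Wait, Hold}
AG ~q: greatest fixpoint, start Z0 = {Idle, Done, Send, Reset, Err, Wait, Hold}, keep only states in Sat with every successor in Z. Z1 = {Idle, Send, Reset, Wait, Hold}; Z2 = {Idle, Send, Reset, Hold}; fixed.
Sat(AG ~q) = {Idle, Send, Reset, Hold}
|Sat(AG ~q)| = |{Idle, Send, Reset, Hold}| = 4.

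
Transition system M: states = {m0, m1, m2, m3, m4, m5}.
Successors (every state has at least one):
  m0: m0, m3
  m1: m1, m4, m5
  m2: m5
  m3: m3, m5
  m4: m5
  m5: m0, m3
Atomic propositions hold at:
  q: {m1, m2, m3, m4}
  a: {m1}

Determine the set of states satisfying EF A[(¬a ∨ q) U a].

{m1}

Sat(¬a) = {m0, m2, m3, m4, m5}
Sat(¬a ∨ q) = {m0, m1, m2, m3, m4, m5}
A[(¬a ∨ q) U a]: least fixpoint, start Z0 = Sat(a) = {m1}, add states in Sat(¬a ∨ q) with every successor in Z. Already a fixed point.
Sat(A[(¬a ∨ q) U a]) = {m1}
EF A[(¬a ∨ q) U a]: least fixpoint, start Z0 = {m1}, add states with some successor in Z. Already a fixed point.
Sat(EF A[(¬a ∨ q) U a]) = {m1}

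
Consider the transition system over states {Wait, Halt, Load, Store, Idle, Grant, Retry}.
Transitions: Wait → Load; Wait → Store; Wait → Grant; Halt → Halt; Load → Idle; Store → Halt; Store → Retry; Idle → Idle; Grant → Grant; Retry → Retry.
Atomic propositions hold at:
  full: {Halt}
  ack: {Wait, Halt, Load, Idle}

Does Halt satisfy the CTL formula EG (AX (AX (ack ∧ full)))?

Yes

Sat(ack ∧ full) = {Halt}
Sat(AX (ack ∧ full)) = {s : every successor in {Halt}} = {Halt}
Sat(AX (AX (ack ∧ full))) = {s : every successor in {Halt}} = {Halt}
EG (AX (AX (ack ∧ full))): greatest fixpoint, start Z0 = {Halt}, keep only states in Sat with some successor in Z. Already a fixed point.
Sat(EG (AX (AX (ack ∧ full)))) = {Halt}
Halt ∈ Sat(EG (AX (AX (ack ∧ full)))) = {Halt}, so the formula holds at Halt.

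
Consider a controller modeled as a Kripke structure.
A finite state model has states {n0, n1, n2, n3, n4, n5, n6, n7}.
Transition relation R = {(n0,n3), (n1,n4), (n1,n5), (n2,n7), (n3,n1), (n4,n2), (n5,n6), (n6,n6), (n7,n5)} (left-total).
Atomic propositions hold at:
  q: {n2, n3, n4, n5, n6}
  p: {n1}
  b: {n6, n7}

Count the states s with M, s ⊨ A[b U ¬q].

Sat(¬q) = {n0, n1, n7}
A[b U ¬q]: least fixpoint, start Z0 = Sat(¬q) = {n0, n1, n7}, add states in Sat(b) with every successor in Z. Already a fixed point.
Sat(A[b U ¬q]) = {n0, n1, n7}
|Sat(A[b U ¬q])| = |{n0, n1, n7}| = 3.

3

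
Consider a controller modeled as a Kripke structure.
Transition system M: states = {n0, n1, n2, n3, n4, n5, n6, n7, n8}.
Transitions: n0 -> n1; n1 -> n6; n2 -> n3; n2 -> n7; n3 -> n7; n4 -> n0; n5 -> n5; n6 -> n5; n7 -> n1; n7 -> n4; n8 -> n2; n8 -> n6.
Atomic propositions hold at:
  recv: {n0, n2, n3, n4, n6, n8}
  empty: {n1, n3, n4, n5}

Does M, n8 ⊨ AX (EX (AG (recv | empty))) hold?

Sat(recv | empty) = {n0, n1, n2, n3, n4, n5, n6, n8}
AG (recv | empty): greatest fixpoint, start Z0 = {n0, n1, n2, n3, n4, n5, n6, n8}, keep only states in Sat with every successor in Z. Z1 = {n0, n1, n4, n5, n6, n8}; Z2 = {n0, n1, n4, n5, n6}; fixed.
Sat(AG (recv | empty)) = {n0, n1, n4, n5, n6}
Sat(EX (AG (recv | empty))) = {s : some successor in {n0, n1, n4, n5, n6}} = {n0, n1, n4, n5, n6, n7, n8}
Sat(AX (EX (AG (recv | empty)))) = {s : every successor in {n0, n1, n4, n5, n6, n7, n8}} = {n0, n1, n3, n4, n5, n6, n7}
n8 ∉ Sat(AX (EX (AG (recv | empty)))) = {n0, n1, n3, n4, n5, n6, n7}, so the formula does not hold at n8.

No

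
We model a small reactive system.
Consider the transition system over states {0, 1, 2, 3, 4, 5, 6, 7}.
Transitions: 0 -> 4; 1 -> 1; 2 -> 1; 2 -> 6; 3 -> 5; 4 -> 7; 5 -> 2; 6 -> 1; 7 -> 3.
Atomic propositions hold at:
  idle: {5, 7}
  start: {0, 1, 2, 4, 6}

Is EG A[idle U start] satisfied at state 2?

Yes

A[idle U start]: least fixpoint, start Z0 = Sat(start) = {0, 1, 2, 4, 6}, add states in Sat(idle) with every successor in Z. Z1 = {0, 1, 2, 4, 5, 6}; fixed.
Sat(A[idle U start]) = {0, 1, 2, 4, 5, 6}
EG A[idle U start]: greatest fixpoint, start Z0 = {0, 1, 2, 4, 5, 6}, keep only states in Sat with some successor in Z. Z1 = {0, 1, 2, 5, 6}; Z2 = {1, 2, 5, 6}; fixed.
Sat(EG A[idle U start]) = {1, 2, 5, 6}
2 ∈ Sat(EG A[idle U start]) = {1, 2, 5, 6}, so the formula holds at 2.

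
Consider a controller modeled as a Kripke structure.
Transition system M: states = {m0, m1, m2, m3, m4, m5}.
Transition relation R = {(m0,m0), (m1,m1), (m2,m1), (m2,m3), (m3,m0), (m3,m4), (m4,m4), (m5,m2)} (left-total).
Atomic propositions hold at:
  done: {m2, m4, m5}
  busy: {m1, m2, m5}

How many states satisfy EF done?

4

EF done: least fixpoint, start Z0 = {m2, m4, m5}, add states with some successor in Z. Z1 = {m2, m3, m4, m5}; fixed.
Sat(EF done) = {m2, m3, m4, m5}
|Sat(EF done)| = |{m2, m3, m4, m5}| = 4.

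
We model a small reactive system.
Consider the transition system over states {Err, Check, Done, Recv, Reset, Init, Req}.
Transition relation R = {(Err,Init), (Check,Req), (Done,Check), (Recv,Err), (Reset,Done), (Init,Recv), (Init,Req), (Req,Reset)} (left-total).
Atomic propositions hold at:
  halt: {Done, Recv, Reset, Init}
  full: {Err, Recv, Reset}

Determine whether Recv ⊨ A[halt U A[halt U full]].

A[halt U full]: least fixpoint, start Z0 = Sat(full) = {Err, Recv, Reset}, add states in Sat(halt) with every successor in Z. Already a fixed point.
Sat(A[halt U full]) = {Err, Recv, Reset}
A[halt U A[halt U full]]: least fixpoint, start Z0 = Sat(A[halt U full]) = {Err, Recv, Reset}, add states in Sat(halt) with every successor in Z. Already a fixed point.
Sat(A[halt U A[halt U full]]) = {Err, Recv, Reset}
Recv ∈ Sat(A[halt U A[halt U full]]) = {Err, Recv, Reset}, so the formula holds at Recv.

Yes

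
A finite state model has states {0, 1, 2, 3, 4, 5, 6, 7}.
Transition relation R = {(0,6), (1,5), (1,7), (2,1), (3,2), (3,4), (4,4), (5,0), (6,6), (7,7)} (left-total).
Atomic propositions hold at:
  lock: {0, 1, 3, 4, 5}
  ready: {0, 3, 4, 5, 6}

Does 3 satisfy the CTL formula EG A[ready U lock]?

Yes

A[ready U lock]: least fixpoint, start Z0 = Sat(lock) = {0, 1, 3, 4, 5}, add states in Sat(ready) with every successor in Z. Already a fixed point.
Sat(A[ready U lock]) = {0, 1, 3, 4, 5}
EG A[ready U lock]: greatest fixpoint, start Z0 = {0, 1, 3, 4, 5}, keep only states in Sat with some successor in Z. Z1 = {1, 3, 4, 5}; Z2 = {1, 3, 4}; Z3 = {3, 4}; fixed.
Sat(EG A[ready U lock]) = {3, 4}
3 ∈ Sat(EG A[ready U lock]) = {3, 4}, so the formula holds at 3.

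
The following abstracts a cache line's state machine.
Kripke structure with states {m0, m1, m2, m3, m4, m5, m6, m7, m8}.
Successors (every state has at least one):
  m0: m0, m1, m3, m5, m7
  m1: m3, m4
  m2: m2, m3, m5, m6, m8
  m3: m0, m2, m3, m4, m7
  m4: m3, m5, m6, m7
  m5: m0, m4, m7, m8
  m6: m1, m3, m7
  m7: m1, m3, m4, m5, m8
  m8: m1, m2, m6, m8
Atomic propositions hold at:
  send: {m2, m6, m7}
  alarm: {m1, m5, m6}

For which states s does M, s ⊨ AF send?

{m2, m6, m7}

AF send: least fixpoint, start Z0 = {m2, m6, m7}, add states with every successor in Z. Already a fixed point.
Sat(AF send) = {m2, m6, m7}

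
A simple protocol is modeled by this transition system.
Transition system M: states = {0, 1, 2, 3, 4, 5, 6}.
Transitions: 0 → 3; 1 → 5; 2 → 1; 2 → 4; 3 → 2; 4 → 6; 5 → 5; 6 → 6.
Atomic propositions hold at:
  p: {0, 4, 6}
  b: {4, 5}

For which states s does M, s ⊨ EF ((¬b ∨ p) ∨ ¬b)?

{0, 1, 2, 3, 4, 6}

Sat(¬b) = {0, 1, 2, 3, 6}
Sat(¬b ∨ p) = {0, 1, 2, 3, 4, 6}
Sat((¬b ∨ p) ∨ ¬b) = {0, 1, 2, 3, 4, 6}
EF ((¬b ∨ p) ∨ ¬b): least fixpoint, start Z0 = {0, 1, 2, 3, 4, 6}, add states with some successor in Z. Already a fixed point.
Sat(EF ((¬b ∨ p) ∨ ¬b)) = {0, 1, 2, 3, 4, 6}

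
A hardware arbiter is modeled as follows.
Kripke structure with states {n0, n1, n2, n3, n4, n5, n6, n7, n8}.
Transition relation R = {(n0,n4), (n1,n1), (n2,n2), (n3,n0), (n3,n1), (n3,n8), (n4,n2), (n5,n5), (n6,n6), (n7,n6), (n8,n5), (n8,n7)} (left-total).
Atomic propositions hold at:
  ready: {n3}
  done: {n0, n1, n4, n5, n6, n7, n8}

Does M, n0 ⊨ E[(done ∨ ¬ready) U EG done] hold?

Sat(¬ready) = {n0, n1, n2, n4, n5, n6, n7, n8}
Sat(done ∨ ¬ready) = {n0, n1, n2, n4, n5, n6, n7, n8}
EG done: greatest fixpoint, start Z0 = {n0, n1, n4, n5, n6, n7, n8}, keep only states in Sat with some successor in Z. Z1 = {n0, n1, n5, n6, n7, n8}; Z2 = {n1, n5, n6, n7, n8}; fixed.
Sat(EG done) = {n1, n5, n6, n7, n8}
E[(done ∨ ¬ready) U EG done]: least fixpoint, start Z0 = Sat(EG done) = {n1, n5, n6, n7, n8}, add states in Sat(done ∨ ¬ready) with some successor in Z. Already a fixed point.
Sat(E[(done ∨ ¬ready) U EG done]) = {n1, n5, n6, n7, n8}
n0 ∉ Sat(E[(done ∨ ¬ready) U EG done]) = {n1, n5, n6, n7, n8}, so the formula does not hold at n0.

No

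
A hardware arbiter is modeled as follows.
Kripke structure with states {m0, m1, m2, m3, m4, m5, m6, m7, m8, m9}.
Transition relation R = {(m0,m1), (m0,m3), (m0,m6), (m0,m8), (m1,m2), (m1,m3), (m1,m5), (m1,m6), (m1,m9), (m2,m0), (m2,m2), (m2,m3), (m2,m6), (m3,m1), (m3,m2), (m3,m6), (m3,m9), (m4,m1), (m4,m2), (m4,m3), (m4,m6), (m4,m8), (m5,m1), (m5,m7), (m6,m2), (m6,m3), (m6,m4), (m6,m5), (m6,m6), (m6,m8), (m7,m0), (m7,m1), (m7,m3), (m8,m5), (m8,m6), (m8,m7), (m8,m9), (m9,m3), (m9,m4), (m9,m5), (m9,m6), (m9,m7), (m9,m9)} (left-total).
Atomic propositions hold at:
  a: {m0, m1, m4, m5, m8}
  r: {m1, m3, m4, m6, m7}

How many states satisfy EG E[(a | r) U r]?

8

Sat(a | r) = {m0, m1, m3, m4, m5, m6, m7, m8}
E[(a | r) U r]: least fixpoint, start Z0 = Sat(r) = {m1, m3, m4, m6, m7}, add states in Sat(a | r) with some successor in Z. Z1 = {m0, m1, m3, m4, m5, m6, m7, m8}; fixed.
Sat(E[(a | r) U r]) = {m0, m1, m3, m4, m5, m6, m7, m8}
EG E[(a | r) U r]: greatest fixpoint, start Z0 = {m0, m1, m3, m4, m5, m6, m7, m8}, keep only states in Sat with some successor in Z. Already a fixed point.
Sat(EG E[(a | r) U r]) = {m0, m1, m3, m4, m5, m6, m7, m8}
|Sat(EG E[(a | r) U r])| = |{m0, m1, m3, m4, m5, m6, m7, m8}| = 8.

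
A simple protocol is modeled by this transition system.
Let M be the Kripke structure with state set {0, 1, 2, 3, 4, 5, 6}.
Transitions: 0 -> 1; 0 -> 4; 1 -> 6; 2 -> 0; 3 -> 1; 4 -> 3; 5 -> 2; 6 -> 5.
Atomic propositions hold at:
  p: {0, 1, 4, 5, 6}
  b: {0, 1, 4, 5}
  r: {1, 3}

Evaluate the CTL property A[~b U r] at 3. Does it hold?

Yes

Sat(~b) = {2, 3, 6}
A[~b U r]: least fixpoint, start Z0 = Sat(r) = {1, 3}, add states in Sat(~b) with every successor in Z. Already a fixed point.
Sat(A[~b U r]) = {1, 3}
3 ∈ Sat(A[~b U r]) = {1, 3}, so the formula holds at 3.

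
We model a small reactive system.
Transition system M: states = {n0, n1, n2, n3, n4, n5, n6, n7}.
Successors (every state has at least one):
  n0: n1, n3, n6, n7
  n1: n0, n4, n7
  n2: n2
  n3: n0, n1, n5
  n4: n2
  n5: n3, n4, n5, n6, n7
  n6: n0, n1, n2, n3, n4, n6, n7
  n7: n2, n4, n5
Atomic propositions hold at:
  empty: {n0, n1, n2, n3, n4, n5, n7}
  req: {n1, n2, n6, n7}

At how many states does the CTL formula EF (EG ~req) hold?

Sat(~req) = {n0, n3, n4, n5}
EG ~req: greatest fixpoint, start Z0 = {n0, n3, n4, n5}, keep only states in Sat with some successor in Z. Z1 = {n0, n3, n5}; fixed.
Sat(EG ~req) = {n0, n3, n5}
EF (EG ~req): least fixpoint, start Z0 = {n0, n3, n5}, add states with some successor in Z. Z1 = {n0, n1, n3, n5, n6, n7}; fixed.
Sat(EF (EG ~req)) = {n0, n1, n3, n5, n6, n7}
|Sat(EF (EG ~req))| = |{n0, n1, n3, n5, n6, n7}| = 6.

6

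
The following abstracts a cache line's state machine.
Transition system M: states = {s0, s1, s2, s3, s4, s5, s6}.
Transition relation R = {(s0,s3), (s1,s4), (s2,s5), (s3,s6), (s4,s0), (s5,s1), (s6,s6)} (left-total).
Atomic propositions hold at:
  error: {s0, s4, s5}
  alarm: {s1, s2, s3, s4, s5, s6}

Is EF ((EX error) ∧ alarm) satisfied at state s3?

No

Sat(EX error) = {s : some successor in {s0, s4, s5}} = {s1, s2, s4}
Sat((EX error) ∧ alarm) = {s1, s2, s4}
EF ((EX error) ∧ alarm): least fixpoint, start Z0 = {s1, s2, s4}, add states with some successor in Z. Z1 = {s1, s2, s4, s5}; fixed.
Sat(EF ((EX error) ∧ alarm)) = {s1, s2, s4, s5}
s3 ∉ Sat(EF ((EX error) ∧ alarm)) = {s1, s2, s4, s5}, so the formula does not hold at s3.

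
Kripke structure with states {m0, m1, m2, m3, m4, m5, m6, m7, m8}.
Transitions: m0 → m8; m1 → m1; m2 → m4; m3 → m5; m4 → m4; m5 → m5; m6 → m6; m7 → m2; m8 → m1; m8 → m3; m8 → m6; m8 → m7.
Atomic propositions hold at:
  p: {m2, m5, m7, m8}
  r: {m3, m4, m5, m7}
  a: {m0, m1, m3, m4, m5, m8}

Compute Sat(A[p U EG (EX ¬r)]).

{m0, m1, m6, m8}

Sat(¬r) = {m0, m1, m2, m6, m8}
Sat(EX ¬r) = {s : some successor in {m0, m1, m2, m6, m8}} = {m0, m1, m6, m7, m8}
EG (EX ¬r): greatest fixpoint, start Z0 = {m0, m1, m6, m7, m8}, keep only states in Sat with some successor in Z. Z1 = {m0, m1, m6, m8}; fixed.
Sat(EG (EX ¬r)) = {m0, m1, m6, m8}
A[p U EG (EX ¬r)]: least fixpoint, start Z0 = Sat(EG (EX ¬r)) = {m0, m1, m6, m8}, add states in Sat(p) with every successor in Z. Already a fixed point.
Sat(A[p U EG (EX ¬r)]) = {m0, m1, m6, m8}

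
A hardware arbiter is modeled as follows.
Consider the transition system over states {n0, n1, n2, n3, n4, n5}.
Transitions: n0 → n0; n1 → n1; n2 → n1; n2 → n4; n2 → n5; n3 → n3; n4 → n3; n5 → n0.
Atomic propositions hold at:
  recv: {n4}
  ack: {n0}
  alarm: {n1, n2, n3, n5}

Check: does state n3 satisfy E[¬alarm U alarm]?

Yes

Sat(¬alarm) = {n0, n4}
E[¬alarm U alarm]: least fixpoint, start Z0 = Sat(alarm) = {n1, n2, n3, n5}, add states in Sat(¬alarm) with some successor in Z. Z1 = {n1, n2, n3, n4, n5}; fixed.
Sat(E[¬alarm U alarm]) = {n1, n2, n3, n4, n5}
n3 ∈ Sat(E[¬alarm U alarm]) = {n1, n2, n3, n4, n5}, so the formula holds at n3.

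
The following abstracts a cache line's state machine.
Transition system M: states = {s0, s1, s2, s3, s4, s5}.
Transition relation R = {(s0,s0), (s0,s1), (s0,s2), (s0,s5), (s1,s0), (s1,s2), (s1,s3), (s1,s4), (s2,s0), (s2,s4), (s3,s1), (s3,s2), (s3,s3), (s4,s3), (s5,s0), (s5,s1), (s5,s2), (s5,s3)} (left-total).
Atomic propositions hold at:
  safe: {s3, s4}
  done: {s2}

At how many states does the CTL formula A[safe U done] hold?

1

A[safe U done]: least fixpoint, start Z0 = Sat(done) = {s2}, add states in Sat(safe) with every successor in Z. Already a fixed point.
Sat(A[safe U done]) = {s2}
|Sat(A[safe U done])| = |{s2}| = 1.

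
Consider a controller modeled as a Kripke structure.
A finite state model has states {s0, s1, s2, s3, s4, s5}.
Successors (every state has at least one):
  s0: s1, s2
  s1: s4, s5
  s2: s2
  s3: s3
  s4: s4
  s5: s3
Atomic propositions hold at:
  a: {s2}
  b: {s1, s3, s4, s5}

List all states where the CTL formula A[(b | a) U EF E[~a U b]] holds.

Sat(b | a) = {s1, s2, s3, s4, s5}
Sat(~a) = {s0, s1, s3, s4, s5}
E[~a U b]: least fixpoint, start Z0 = Sat(b) = {s1, s3, s4, s5}, add states in Sat(~a) with some successor in Z. Z1 = {s0, s1, s3, s4, s5}; fixed.
Sat(E[~a U b]) = {s0, s1, s3, s4, s5}
EF E[~a U b]: least fixpoint, start Z0 = {s0, s1, s3, s4, s5}, add states with some successor in Z. Already a fixed point.
Sat(EF E[~a U b]) = {s0, s1, s3, s4, s5}
A[(b | a) U EF E[~a U b]]: least fixpoint, start Z0 = Sat(EF E[~a U b]) = {s0, s1, s3, s4, s5}, add states in Sat(b | a) with every successor in Z. Already a fixed point.
Sat(A[(b | a) U EF E[~a U b]]) = {s0, s1, s3, s4, s5}

{s0, s1, s3, s4, s5}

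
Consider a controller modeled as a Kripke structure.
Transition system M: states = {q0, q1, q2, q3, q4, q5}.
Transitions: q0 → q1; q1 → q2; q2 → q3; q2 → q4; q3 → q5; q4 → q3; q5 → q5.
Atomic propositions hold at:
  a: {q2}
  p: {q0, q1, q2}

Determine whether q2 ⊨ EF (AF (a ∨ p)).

Yes

Sat(a ∨ p) = {q0, q1, q2}
AF (a ∨ p): least fixpoint, start Z0 = {q0, q1, q2}, add states with every successor in Z. Already a fixed point.
Sat(AF (a ∨ p)) = {q0, q1, q2}
EF (AF (a ∨ p)): least fixpoint, start Z0 = {q0, q1, q2}, add states with some successor in Z. Already a fixed point.
Sat(EF (AF (a ∨ p))) = {q0, q1, q2}
q2 ∈ Sat(EF (AF (a ∨ p))) = {q0, q1, q2}, so the formula holds at q2.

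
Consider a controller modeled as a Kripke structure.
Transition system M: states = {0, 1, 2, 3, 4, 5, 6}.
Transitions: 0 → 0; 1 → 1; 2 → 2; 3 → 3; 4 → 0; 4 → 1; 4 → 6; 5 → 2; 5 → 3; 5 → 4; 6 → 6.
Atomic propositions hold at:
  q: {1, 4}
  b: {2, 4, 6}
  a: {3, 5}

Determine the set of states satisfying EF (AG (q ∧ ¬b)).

{1, 4, 5}

Sat(¬b) = {0, 1, 3, 5}
Sat(q ∧ ¬b) = {1}
AG (q ∧ ¬b): greatest fixpoint, start Z0 = {1}, keep only states in Sat with every successor in Z. Already a fixed point.
Sat(AG (q ∧ ¬b)) = {1}
EF (AG (q ∧ ¬b)): least fixpoint, start Z0 = {1}, add states with some successor in Z. Z1 = {1, 4}; Z2 = {1, 4, 5}; fixed.
Sat(EF (AG (q ∧ ¬b))) = {1, 4, 5}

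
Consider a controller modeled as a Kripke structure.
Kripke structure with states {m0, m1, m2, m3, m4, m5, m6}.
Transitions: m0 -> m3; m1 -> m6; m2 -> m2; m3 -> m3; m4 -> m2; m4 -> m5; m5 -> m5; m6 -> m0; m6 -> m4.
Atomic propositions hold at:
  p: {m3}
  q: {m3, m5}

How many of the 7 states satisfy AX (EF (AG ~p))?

Sat(~p) = {m0, m1, m2, m4, m5, m6}
AG ~p: greatest fixpoint, start Z0 = {m0, m1, m2, m4, m5, m6}, keep only states in Sat with every successor in Z. Z1 = {m1, m2, m4, m5, m6}; Z2 = {m1, m2, m4, m5}; Z3 = {m2, m4, m5}; fixed.
Sat(AG ~p) = {m2, m4, m5}
EF (AG ~p): least fixpoint, start Z0 = {m2, m4, m5}, add states with some successor in Z. Z1 = {m2, m4, m5, m6}; Z2 = {m1, m2, m4, m5, m6}; fixed.
Sat(EF (AG ~p)) = {m1, m2, m4, m5, m6}
Sat(AX (EF (AG ~p))) = {s : every successor in {m1, m2, m4, m5, m6}} = {m1, m2, m4, m5}
|Sat(AX (EF (AG ~p)))| = |{m1, m2, m4, m5}| = 4.

4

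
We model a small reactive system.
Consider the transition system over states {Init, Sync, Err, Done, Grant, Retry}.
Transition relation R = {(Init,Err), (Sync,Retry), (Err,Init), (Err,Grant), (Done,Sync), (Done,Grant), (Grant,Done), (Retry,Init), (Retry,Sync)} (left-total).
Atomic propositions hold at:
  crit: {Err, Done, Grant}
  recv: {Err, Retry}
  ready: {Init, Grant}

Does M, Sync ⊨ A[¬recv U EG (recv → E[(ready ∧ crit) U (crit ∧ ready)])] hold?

No

Sat(¬recv) = {Init, Sync, Done, Grant}
Sat(ready ∧ crit) = {Grant}
Sat(crit ∧ ready) = {Grant}
E[(ready ∧ crit) U (crit ∧ ready)]: least fixpoint, start Z0 = Sat((crit ∧ ready)) = {Grant}, add states in Sat(ready ∧ crit) with some successor in Z. Already a fixed point.
Sat(E[(ready ∧ crit) U (crit ∧ ready)]) = {Grant}
Sat(recv → E[(ready ∧ crit) U (crit ∧ ready)]) = {Init, Sync, Done, Grant}
EG (recv → E[(ready ∧ crit) U (crit ∧ ready)]): greatest fixpoint, start Z0 = {Init, Sync, Done, Grant}, keep only states in Sat with some successor in Z. Z1 = {Done, Grant}; fixed.
Sat(EG (recv → E[(ready ∧ crit) U (crit ∧ ready)])) = {Done, Grant}
A[¬recv U EG (recv → E[(ready ∧ crit) U (crit ∧ ready)])]: least fixpoint, start Z0 = Sat(EG (recv → E[(ready ∧ crit) U (crit ∧ ready)])) = {Done, Grant}, add states in Sat(¬recv) with every successor in Z. Already a fixed point.
Sat(A[¬recv U EG (recv → E[(ready ∧ crit) U (crit ∧ ready)])]) = {Done, Grant}
Sync ∉ Sat(A[¬recv U EG (recv → E[(ready ∧ crit) U (crit ∧ ready)])]) = {Done, Grant}, so the formula does not hold at Sync.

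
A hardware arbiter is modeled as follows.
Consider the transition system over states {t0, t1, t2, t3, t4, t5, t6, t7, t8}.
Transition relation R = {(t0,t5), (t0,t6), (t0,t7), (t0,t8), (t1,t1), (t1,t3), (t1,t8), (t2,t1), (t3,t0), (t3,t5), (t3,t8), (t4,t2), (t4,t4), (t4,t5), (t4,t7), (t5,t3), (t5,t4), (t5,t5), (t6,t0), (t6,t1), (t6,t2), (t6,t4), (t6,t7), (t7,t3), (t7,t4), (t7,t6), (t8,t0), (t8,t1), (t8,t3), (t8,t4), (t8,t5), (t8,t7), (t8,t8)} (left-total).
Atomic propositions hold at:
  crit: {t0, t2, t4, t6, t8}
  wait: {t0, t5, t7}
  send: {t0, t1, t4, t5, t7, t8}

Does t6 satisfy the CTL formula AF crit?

Yes

AF crit: least fixpoint, start Z0 = {t0, t2, t4, t6, t8}, add states with every successor in Z. Already a fixed point.
Sat(AF crit) = {t0, t2, t4, t6, t8}
t6 ∈ Sat(AF crit) = {t0, t2, t4, t6, t8}, so the formula holds at t6.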